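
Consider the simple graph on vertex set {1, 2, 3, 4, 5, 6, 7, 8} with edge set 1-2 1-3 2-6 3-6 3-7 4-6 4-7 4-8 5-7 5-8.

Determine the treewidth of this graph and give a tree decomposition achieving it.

The largest bag has 3 vertices, giving width 2; this decomposition certifies tw(G) ≤ 2. The edges 2–1–3–6–2 form a cycle, so G is not a tree and its treewidth is at least 2. Combining the bounds, tw(G) = 2.

Treewidth 2.
One optimal decomposition is:
Bags: B1 = {1, 2, 6}  B2 = {1, 3, 6}  B3 = {3, 4, 6}  B4 = {3, 4, 7}  B5 = {4, 7, 8}  B6 = {5, 7, 8}
Tree: B1–B2, B2–B3, B3–B4, B4–B5, B5–B6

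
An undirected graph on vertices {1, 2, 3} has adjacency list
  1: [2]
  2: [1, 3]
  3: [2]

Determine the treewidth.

A width-1 tree decomposition is:
Bags: B1 = {1, 2}  B2 = {2, 3}
Tree: B1–B2
The largest bag has 2 vertices, giving width 1; this decomposition certifies tw(G) ≤ 1. G has an edge, so its treewidth is at least 1. Combining the bounds, tw(G) = 1.

1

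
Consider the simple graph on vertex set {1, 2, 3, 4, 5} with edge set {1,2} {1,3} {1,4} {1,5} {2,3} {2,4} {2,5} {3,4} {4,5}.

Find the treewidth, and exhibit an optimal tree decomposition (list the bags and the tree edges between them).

Each bag holds 4 vertices, so the decomposition has width 3, which upper-bounds the treewidth. On the other hand G contains the 4-clique {1, 2, 3, 4}. A clique must lie in a single bag of any decomposition, so no decomposition can have width below 3. Combining the bounds, tw(G) = 3.

Treewidth 3.
One such decomposition:
Bags: B1 = {1, 2, 3, 4}  B2 = {1, 2, 4, 5}
Tree: B1–B2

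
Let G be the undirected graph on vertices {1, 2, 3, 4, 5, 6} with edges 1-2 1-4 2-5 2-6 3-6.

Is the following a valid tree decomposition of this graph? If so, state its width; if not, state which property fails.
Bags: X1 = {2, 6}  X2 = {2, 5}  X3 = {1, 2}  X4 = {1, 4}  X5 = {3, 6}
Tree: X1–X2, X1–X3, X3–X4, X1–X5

Yes; width 1.

Checking the three conditions: (i) the bags cover all of {1, 2, 3, 4, 5, 6}; (ii) for each edge, some bag contains both endpoints; (iii) the bags containing any fixed vertex form a subtree. All hold, so the decomposition is valid with width 2 − 1 = 1.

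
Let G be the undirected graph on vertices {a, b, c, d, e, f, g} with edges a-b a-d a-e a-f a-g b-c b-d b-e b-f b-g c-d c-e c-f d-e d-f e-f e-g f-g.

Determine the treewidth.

4

A width-4 tree decomposition is:
Bags: B1 = {a, b, d, e, f}  B2 = {a, b, e, f, g}  B3 = {b, c, d, e, f}
Tree: B1–B2, B1–B3
The largest bag has 5 vertices, giving width 4; this decomposition certifies tw(G) ≤ 4. Conversely, {b, c, d, e, f} is a clique of size 5, and the vertices of any clique must share a bag in every tree decomposition; so some bag has ≥ 5 vertices and tw(G) ≥ 4. Combining the bounds, tw(G) = 4.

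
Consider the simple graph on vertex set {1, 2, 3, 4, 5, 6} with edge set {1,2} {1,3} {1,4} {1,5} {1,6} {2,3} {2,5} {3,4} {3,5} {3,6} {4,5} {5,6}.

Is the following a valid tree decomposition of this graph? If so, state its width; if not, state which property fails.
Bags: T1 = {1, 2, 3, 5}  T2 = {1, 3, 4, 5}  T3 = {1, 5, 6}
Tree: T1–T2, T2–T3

A tree decomposition must satisfy three properties: every vertex lies in some bag; for every edge, both endpoints lie together in some bag; and for every vertex, the bags containing it form a connected subtree. Here edge (3,6) lies in no bag, so the decomposition is invalid.

No — edge (3,6) lies in no bag.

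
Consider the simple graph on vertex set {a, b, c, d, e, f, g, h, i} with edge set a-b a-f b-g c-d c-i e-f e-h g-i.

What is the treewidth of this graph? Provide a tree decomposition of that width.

Treewidth 1.
One optimal decomposition is:
Bags: B1 = {e, h}  B2 = {e, f}  B3 = {a, f}  B4 = {a, b}  B5 = {b, g}  B6 = {g, i}  B7 = {c, i}  B8 = {c, d}
Tree: B1–B2, B2–B3, B3–B4, B4–B5, B5–B6, B6–B7, B7–B8

Every bag has size at most 2, so the width is 2 − 1 = 1 and tw(G) ≤ 1. G has an edge, so its treewidth is at least 1. The upper and lower bounds meet at 1, so that is the treewidth.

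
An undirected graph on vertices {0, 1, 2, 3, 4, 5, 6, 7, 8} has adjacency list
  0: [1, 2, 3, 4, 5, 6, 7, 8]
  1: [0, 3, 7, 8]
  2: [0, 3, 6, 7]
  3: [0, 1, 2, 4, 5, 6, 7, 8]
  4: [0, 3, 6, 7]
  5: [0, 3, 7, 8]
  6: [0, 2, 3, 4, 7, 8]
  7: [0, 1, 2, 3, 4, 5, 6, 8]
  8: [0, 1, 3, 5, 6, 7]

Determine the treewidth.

A width-4 tree decomposition is:
Bags: B1 = {0, 3, 6, 7, 8}  B2 = {0, 2, 3, 6, 7}  B3 = {0, 1, 3, 7, 8}  B4 = {0, 3, 5, 7, 8}  B5 = {0, 3, 4, 6, 7}
Tree: B1–B2, B1–B3, B1–B4, B2–B5
Each bag holds 5 vertices, so the decomposition has width 4, which upper-bounds the treewidth. On the other hand G contains the 5-clique {0, 1, 3, 7, 8}. A clique must lie in a single bag of any decomposition, so no decomposition can have width below 4. Therefore the treewidth is 4.

4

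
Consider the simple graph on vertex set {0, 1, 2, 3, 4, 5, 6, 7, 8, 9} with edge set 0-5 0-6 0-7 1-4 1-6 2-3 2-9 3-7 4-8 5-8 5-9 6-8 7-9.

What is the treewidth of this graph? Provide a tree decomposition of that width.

Treewidth 2.
Bags: B1 = {1, 4, 8}  B2 = {1, 6, 8}  B3 = {5, 6, 8}  B4 = {0, 5, 6}  B5 = {0, 5, 9}  B6 = {0, 7, 9}  B7 = {2, 7, 9}  B8 = {2, 3, 7}
Tree: B1–B2, B2–B3, B3–B4, B4–B5, B5–B6, B6–B7, B7–B8

Each bag holds 3 vertices, so the decomposition has width 2, which upper-bounds the treewidth. Since 4–1–6–8–4 is a cycle in G, G is not acyclic. Forests are exactly the graphs of treewidth ≤ 1, so tw(G) ≥ 2. The upper and lower bounds meet at 2, so that is the treewidth.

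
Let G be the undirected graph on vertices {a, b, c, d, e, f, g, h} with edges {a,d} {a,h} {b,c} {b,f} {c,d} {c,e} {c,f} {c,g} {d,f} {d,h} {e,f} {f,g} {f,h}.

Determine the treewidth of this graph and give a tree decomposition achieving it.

Every bag has size at most 3, so the width is 3 − 1 = 2 and tw(G) ≤ 2. Conversely, {a, d, h} is a clique of size 3, and the vertices of any clique must share a bag in every tree decomposition; so some bag has ≥ 3 vertices and tw(G) ≥ 2. Hence tw(G) = 2 exactly.

Treewidth 2.
Bags: B1 = {d, f, h}  B2 = {c, d, f}  B3 = {a, d, h}  B4 = {c, f, g}  B5 = {b, c, f}  B6 = {c, e, f}
Tree: B1–B2, B1–B3, B2–B4, B2–B5, B5–B6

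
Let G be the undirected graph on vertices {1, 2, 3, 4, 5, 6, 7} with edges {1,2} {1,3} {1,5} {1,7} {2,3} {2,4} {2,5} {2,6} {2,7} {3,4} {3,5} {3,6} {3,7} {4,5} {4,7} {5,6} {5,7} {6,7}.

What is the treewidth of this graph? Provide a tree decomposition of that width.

The largest bag has 5 vertices, giving width 4; this decomposition certifies tw(G) ≤ 4. On the other hand G contains the 5-clique {1, 2, 3, 5, 7}. A clique must lie in a single bag of any decomposition, so no decomposition can have width below 4. Therefore the treewidth is 4.

Treewidth 4.
Bags: B1 = {2, 3, 4, 5, 7}  B2 = {2, 3, 5, 6, 7}  B3 = {1, 2, 3, 5, 7}
Tree: B1–B2, B2–B3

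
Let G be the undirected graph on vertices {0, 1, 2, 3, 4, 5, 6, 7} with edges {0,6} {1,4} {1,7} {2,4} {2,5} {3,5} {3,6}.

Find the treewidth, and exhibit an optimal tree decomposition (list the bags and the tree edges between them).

The largest bag has 2 vertices, giving width 1; this decomposition certifies tw(G) ≤ 1. G has an edge, so its treewidth is at least 1. Hence tw(G) = 1 exactly.

Treewidth 1.
Bags: B1 = {1, 7}  B2 = {1, 4}  B3 = {2, 4}  B4 = {2, 5}  B5 = {3, 5}  B6 = {3, 6}  B7 = {0, 6}
Tree: B1–B2, B2–B3, B3–B4, B4–B5, B5–B6, B6–B7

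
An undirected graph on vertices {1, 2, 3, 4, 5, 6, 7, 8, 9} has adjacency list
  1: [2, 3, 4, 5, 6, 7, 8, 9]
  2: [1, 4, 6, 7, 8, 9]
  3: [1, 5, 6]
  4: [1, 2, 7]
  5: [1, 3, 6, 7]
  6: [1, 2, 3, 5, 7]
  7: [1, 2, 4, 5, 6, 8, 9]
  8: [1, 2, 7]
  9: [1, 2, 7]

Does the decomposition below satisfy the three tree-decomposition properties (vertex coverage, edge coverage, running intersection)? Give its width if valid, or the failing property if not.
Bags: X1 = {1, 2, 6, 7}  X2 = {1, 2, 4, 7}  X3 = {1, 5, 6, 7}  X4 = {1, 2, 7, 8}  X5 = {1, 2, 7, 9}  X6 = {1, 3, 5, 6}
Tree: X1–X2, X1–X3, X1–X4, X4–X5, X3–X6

Every vertex of G appears in some bag (union = {1, 2, 3, 4, 5, 6, 7, 8, 9}); every edge is covered by a bag; and for each vertex v the set of bags containing v is connected in the bag tree. The decomposition is therefore valid. The largest bag has 4 vertices, so the width is 3.

Yes; width 3.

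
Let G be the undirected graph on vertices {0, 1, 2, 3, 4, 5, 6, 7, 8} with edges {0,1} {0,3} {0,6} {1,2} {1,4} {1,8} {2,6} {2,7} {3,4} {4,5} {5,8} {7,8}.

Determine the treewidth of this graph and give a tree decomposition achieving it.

The largest bag has 4 vertices, giving width 3; this decomposition certifies tw(G) ≤ 3. For the lower bound: the 4 vertex sets {3,4,5}, {8}, {1}, {0,2,6,7} are disjoint, each induces a connected subgraph, and every pair is joined by at least one edge of G. Contracting each set to a single vertex therefore yields K_{4} as a minor, and since treewidth is minor-monotone, tw(G) ≥ tw(K_{4}) = 3. The upper and lower bounds meet at 3, so that is the treewidth.

Treewidth 3.
One optimal decomposition is:
Bags: B1 = {3, 4, 5, 8}  B2 = {1, 3, 4, 8}  B3 = {0, 1, 3, 8}  B4 = {0, 1, 7, 8}  B5 = {0, 1, 2, 7}  B6 = {0, 2, 6, 7}
Tree: B1–B2, B2–B3, B3–B4, B4–B5, B5–B6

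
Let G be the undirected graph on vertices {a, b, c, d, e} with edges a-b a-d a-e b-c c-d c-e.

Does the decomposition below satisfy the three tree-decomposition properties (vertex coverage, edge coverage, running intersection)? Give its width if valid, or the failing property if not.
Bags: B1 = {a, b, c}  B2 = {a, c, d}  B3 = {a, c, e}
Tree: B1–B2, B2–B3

Yes; width 2.

Vertex coverage: the bags together contain {a, b, c, d, e}, the full vertex set. Edge coverage: each edge of G has both endpoints in at least one bag. Running intersection: for every vertex, the bags containing it form a connected subtree. All three properties hold, so this is a valid tree decomposition of width max|bag| − 1 = 2, and hence tw(G) ≤ 2.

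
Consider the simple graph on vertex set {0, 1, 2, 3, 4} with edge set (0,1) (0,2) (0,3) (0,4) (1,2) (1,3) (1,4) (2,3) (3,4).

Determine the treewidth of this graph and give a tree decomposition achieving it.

Treewidth 3.
One such decomposition:
Bags: B1 = {0, 1, 3, 4}  B2 = {0, 1, 2, 3}
Tree: B1–B2

Every bag has size at most 4, so the width is 4 − 1 = 3 and tw(G) ≤ 3. On the other hand G contains the 4-clique {0, 1, 2, 3}. A clique must lie in a single bag of any decomposition, so no decomposition can have width below 3. Hence tw(G) = 3 exactly.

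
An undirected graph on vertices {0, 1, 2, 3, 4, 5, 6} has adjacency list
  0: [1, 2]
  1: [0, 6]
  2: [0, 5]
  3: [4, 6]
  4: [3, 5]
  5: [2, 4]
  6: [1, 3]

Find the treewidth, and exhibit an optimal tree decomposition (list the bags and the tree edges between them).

Each bag holds 3 vertices, so the decomposition has width 2, which upper-bounds the treewidth. For the lower bound, G contains the cycle 0–1–6–3–4–5–2–0, so G is not a forest; only forests have treewidth ≤ 1, hence tw(G) ≥ 2. Hence tw(G) = 2 exactly.

Treewidth 2.
One optimal decomposition is:
Bags: B1 = {0, 1, 6}  B2 = {0, 3, 6}  B3 = {0, 3, 4}  B4 = {0, 4, 5}  B5 = {0, 2, 5}
Tree: B1–B2, B2–B3, B3–B4, B4–B5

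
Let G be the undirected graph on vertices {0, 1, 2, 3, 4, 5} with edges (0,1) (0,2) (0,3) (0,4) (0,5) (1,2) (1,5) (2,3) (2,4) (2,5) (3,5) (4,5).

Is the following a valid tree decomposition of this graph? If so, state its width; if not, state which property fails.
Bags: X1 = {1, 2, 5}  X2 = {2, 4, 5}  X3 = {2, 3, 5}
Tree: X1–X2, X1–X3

No — vertex 0 appears in no bag.

A tree decomposition must satisfy three properties: every vertex lies in some bag; for every edge, both endpoints lie together in some bag; and for every vertex, the bags containing it form a connected subtree. Here vertex 0 appears in no bag, so the decomposition is invalid.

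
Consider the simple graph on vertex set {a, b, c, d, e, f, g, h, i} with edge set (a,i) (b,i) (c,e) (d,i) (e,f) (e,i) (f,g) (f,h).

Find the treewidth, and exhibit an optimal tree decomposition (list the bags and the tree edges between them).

Every bag has size at most 2, so the width is 2 − 1 = 1 and tw(G) ≤ 1. Any graph with an edge has treewidth ≥ 1, and G has the edge d–i. The upper and lower bounds meet at 1, so that is the treewidth.

Treewidth 1.
One such decomposition:
Bags: B1 = {d, i}  B2 = {b, i}  B3 = {e, i}  B4 = {a, i}  B5 = {e, f}  B6 = {f, g}  B7 = {c, e}  B8 = {f, h}
Tree: B1–B2, B1–B3, B3–B4, B3–B5, B5–B6, B3–B7, B5–B8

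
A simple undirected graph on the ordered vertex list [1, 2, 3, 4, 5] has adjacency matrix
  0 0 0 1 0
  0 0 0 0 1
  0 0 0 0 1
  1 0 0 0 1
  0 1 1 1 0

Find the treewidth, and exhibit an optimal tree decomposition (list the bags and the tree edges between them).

Treewidth 1.
One such decomposition:
Bags: B1 = {2, 5}  B2 = {4, 5}  B3 = {1, 4}  B4 = {3, 5}
Tree: B1–B2, B2–B3, B2–B4

The largest bag has 2 vertices, giving width 1; this decomposition certifies tw(G) ≤ 1. G has an edge, so its treewidth is at least 1. The upper and lower bounds meet at 1, so that is the treewidth.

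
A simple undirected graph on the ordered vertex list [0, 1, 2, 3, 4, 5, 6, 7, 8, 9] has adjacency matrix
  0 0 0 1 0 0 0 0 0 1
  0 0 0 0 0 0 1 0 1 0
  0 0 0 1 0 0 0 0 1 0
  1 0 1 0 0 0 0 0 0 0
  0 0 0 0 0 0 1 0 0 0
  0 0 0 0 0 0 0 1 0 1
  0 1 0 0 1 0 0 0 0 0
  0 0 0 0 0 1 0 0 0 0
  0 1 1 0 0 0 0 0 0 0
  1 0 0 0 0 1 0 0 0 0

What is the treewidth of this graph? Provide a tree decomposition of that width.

Treewidth 1.
Bags: B1 = {4, 6}  B2 = {1, 6}  B3 = {1, 8}  B4 = {2, 8}  B5 = {2, 3}  B6 = {0, 3}  B7 = {0, 9}  B8 = {5, 9}  B9 = {5, 7}
Tree: B1–B2, B2–B3, B3–B4, B4–B5, B5–B6, B6–B7, B7–B8, B8–B9

The largest bag has 2 vertices, giving width 1; this decomposition certifies tw(G) ≤ 1. G has an edge, so its treewidth is at least 1. The upper and lower bounds meet at 1, so that is the treewidth.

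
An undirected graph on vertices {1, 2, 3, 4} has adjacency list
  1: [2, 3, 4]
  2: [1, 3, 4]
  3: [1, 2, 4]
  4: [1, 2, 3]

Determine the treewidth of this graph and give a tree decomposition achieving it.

Treewidth 3.
One such decomposition:
Bags: B1 = {1, 2, 3, 4}
Tree: (single bag)

A single bag containing all 4 vertices is trivially a valid decomposition of width 3. On the other hand G contains the 4-clique {1, 2, 3, 4}. A clique must lie in a single bag of any decomposition, so no decomposition can have width below 3. Hence tw(G) = 3 exactly.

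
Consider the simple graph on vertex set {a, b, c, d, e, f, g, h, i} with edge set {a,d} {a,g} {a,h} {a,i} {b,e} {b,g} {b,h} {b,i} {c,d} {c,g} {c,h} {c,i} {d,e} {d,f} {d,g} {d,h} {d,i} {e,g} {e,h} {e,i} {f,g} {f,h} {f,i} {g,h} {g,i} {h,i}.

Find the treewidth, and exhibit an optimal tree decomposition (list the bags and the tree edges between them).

The largest bag has 5 vertices, giving width 4; this decomposition certifies tw(G) ≤ 4. On the other hand G contains the 5-clique {d, e, g, h, i}. A clique must lie in a single bag of any decomposition, so no decomposition can have width below 4. The upper and lower bounds meet at 4, so that is the treewidth.

Treewidth 4.
One such decomposition:
Bags: B1 = {b, e, g, h, i}  B2 = {d, e, g, h, i}  B3 = {a, d, g, h, i}  B4 = {d, f, g, h, i}  B5 = {c, d, g, h, i}
Tree: B1–B2, B2–B3, B3–B4, B2–B5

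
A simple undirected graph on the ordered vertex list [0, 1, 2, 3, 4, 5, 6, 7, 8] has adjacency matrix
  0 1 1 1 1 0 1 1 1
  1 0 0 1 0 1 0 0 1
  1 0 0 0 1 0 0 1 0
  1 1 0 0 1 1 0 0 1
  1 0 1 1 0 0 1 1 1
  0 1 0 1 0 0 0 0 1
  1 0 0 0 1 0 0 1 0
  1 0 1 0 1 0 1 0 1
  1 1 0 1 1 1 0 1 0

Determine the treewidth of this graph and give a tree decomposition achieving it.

Treewidth 3.
One such decomposition:
Bags: B1 = {1, 3, 5, 8}  B2 = {0, 1, 3, 8}  B3 = {0, 3, 4, 8}  B4 = {0, 4, 7, 8}  B5 = {0, 2, 4, 7}  B6 = {0, 4, 6, 7}
Tree: B1–B2, B2–B3, B3–B4, B4–B5, B4–B6

The largest bag has 4 vertices, giving width 3; this decomposition certifies tw(G) ≤ 3. On the other hand G contains the 4-clique {0, 1, 3, 8}. A clique must lie in a single bag of any decomposition, so no decomposition can have width below 3. The upper and lower bounds meet at 3, so that is the treewidth.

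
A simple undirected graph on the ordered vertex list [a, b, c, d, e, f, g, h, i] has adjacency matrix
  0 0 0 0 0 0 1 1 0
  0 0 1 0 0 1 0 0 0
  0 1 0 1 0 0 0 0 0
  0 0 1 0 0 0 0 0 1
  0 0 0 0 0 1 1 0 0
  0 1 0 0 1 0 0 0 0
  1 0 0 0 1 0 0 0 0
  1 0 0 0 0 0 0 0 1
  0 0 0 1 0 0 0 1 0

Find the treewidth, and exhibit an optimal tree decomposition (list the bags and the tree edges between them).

Each bag holds 3 vertices, so the decomposition has width 2, which upper-bounds the treewidth. The edges c–b–f–e–g–a–h–i–d–c form a cycle, so G is not a tree and its treewidth is at least 2. The upper and lower bounds meet at 2, so that is the treewidth.

Treewidth 2.
Bags: B1 = {b, c, f}  B2 = {c, e, f}  B3 = {c, e, g}  B4 = {a, c, g}  B5 = {a, c, h}  B6 = {c, h, i}  B7 = {c, d, i}
Tree: B1–B2, B2–B3, B3–B4, B4–B5, B5–B6, B6–B7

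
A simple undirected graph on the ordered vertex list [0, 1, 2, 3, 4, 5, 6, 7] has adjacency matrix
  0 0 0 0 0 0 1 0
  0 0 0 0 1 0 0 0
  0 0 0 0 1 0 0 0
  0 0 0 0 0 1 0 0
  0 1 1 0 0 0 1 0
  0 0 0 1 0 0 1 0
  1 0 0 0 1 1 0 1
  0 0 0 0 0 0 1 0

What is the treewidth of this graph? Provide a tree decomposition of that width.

Treewidth 1.
One such decomposition:
Bags: B1 = {0, 6}  B2 = {4, 6}  B3 = {5, 6}  B4 = {6, 7}  B5 = {3, 5}  B6 = {1, 4}  B7 = {2, 4}
Tree: B1–B2, B2–B3, B2–B4, B3–B5, B2–B6, B2–B7

Every bag has size at most 2, so the width is 2 − 1 = 1 and tw(G) ≤ 1. Since G has at least one edge (e.g. 0–6), it is not an edgeless graph, so tw(G) ≥ 1. The upper and lower bounds meet at 1, so that is the treewidth.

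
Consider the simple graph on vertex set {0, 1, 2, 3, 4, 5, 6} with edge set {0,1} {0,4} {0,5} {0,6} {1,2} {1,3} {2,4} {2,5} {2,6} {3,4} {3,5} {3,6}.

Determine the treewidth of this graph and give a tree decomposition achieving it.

Treewidth 3.
One optimal decomposition is:
Bags: B1 = {0, 2, 3, 5}  B2 = {0, 2, 3, 4}  B3 = {0, 1, 2, 3}  B4 = {0, 2, 3, 6}
Tree: B1–B2, B2–B3, B3–B4

Every bag has size at most 4, so the width is 4 − 1 = 3 and tw(G) ≤ 3. For the lower bound: the 4 vertex sets {3,5}, {2,4}, {0}, {1} are disjoint, each induces a connected subgraph, and every pair is joined by at least one edge of G. Contracting each set to a single vertex therefore yields K_{4} as a minor, and since treewidth is minor-monotone, tw(G) ≥ tw(K_{4}) = 3. The upper and lower bounds meet at 3, so that is the treewidth.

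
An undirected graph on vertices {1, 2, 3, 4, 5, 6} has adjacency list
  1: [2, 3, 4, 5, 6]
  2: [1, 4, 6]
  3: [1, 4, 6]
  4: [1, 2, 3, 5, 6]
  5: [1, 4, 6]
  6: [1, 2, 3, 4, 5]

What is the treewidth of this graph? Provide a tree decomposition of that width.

Treewidth 3.
Bags: B1 = {1, 4, 5, 6}  B2 = {1, 3, 4, 6}  B3 = {1, 2, 4, 6}
Tree: B1–B2, B1–B3

The largest bag has 4 vertices, giving width 3; this decomposition certifies tw(G) ≤ 3. Conversely, {1, 2, 4, 6} is a clique of size 4, and the vertices of any clique must share a bag in every tree decomposition; so some bag has ≥ 4 vertices and tw(G) ≥ 3. Hence tw(G) = 3 exactly.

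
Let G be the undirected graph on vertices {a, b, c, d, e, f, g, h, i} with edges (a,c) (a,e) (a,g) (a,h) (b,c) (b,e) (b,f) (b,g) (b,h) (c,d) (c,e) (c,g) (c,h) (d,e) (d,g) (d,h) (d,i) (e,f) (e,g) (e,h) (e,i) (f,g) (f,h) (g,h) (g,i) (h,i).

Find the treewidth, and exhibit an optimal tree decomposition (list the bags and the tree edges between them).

Treewidth 4.
Bags: B1 = {b, c, e, g, h}  B2 = {c, d, e, g, h}  B3 = {d, e, g, h, i}  B4 = {a, c, e, g, h}  B5 = {b, e, f, g, h}
Tree: B1–B2, B2–B3, B2–B4, B1–B5

Every bag has size at most 5, so the width is 5 − 1 = 4 and tw(G) ≤ 4. Conversely, {c, d, e, g, h} is a clique of size 5, and the vertices of any clique must share a bag in every tree decomposition; so some bag has ≥ 5 vertices and tw(G) ≥ 4. Combining the bounds, tw(G) = 4.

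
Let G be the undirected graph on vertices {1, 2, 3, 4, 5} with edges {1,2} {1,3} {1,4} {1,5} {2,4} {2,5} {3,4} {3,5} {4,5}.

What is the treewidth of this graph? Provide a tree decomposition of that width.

Treewidth 3.
One such decomposition:
Bags: B1 = {1, 3, 4, 5}  B2 = {1, 2, 4, 5}
Tree: B1–B2

Every bag has size at most 4, so the width is 4 − 1 = 3 and tw(G) ≤ 3. On the other hand G contains the 4-clique {1, 2, 4, 5}. A clique must lie in a single bag of any decomposition, so no decomposition can have width below 3. Therefore the treewidth is 3.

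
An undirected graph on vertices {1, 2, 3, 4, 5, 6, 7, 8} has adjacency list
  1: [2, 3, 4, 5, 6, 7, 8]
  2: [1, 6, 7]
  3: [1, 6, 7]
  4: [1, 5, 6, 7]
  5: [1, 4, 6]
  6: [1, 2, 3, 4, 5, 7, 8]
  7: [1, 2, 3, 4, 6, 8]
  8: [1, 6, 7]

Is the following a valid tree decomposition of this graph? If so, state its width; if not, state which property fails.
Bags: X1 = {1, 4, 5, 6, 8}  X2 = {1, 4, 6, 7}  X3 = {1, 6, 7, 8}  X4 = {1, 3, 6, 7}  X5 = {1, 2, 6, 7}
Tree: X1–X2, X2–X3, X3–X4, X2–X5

No — bags containing vertex 8 are not connected in the tree.

A tree decomposition must satisfy three properties: every vertex lies in some bag; for every edge, both endpoints lie together in some bag; and for every vertex, the bags containing it form a connected subtree. Here bags containing vertex 8 are not connected in the tree, so the decomposition is invalid.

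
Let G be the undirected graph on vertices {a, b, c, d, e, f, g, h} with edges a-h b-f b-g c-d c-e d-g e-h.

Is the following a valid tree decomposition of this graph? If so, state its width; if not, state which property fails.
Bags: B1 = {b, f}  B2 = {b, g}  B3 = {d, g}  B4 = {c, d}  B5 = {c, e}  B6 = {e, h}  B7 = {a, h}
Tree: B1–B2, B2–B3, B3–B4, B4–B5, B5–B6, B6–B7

Yes; width 1.

Every vertex of G appears in some bag (union = {a, b, c, d, e, f, g, h}); every edge is covered by a bag; and for each vertex v the set of bags containing v is connected in the bag tree. The decomposition is therefore valid. The largest bag has 2 vertices, so the width is 1.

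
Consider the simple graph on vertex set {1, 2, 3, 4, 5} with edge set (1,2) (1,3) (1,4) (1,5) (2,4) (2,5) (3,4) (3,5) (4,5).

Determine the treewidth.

A width-3 tree decomposition is:
Bags: B1 = {1, 2, 4, 5}  B2 = {1, 3, 4, 5}
Tree: B1–B2
The largest bag has 4 vertices, giving width 3; this decomposition certifies tw(G) ≤ 3. For the lower bound, the 4 vertices {1, 2, 4, 5} are pairwise adjacent, and any tree decomposition puts a clique entirely inside one bag — forcing width ≥ 3. The upper and lower bounds meet at 3, so that is the treewidth.

3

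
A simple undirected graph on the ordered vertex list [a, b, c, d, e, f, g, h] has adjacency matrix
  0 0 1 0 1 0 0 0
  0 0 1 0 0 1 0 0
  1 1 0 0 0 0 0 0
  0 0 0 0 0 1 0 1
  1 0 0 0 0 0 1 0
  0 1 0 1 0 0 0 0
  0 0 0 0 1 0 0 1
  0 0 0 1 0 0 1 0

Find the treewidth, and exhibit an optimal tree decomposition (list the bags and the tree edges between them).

The largest bag has 3 vertices, giving width 2; this decomposition certifies tw(G) ≤ 2. The edges d–f–b–c–a–e–g–h–d form a cycle, so G is not a tree and its treewidth is at least 2. Therefore the treewidth is 2.

Treewidth 2.
Bags: B1 = {b, d, f}  B2 = {b, c, d}  B3 = {a, c, d}  B4 = {a, d, e}  B5 = {d, e, g}  B6 = {d, g, h}
Tree: B1–B2, B2–B3, B3–B4, B4–B5, B5–B6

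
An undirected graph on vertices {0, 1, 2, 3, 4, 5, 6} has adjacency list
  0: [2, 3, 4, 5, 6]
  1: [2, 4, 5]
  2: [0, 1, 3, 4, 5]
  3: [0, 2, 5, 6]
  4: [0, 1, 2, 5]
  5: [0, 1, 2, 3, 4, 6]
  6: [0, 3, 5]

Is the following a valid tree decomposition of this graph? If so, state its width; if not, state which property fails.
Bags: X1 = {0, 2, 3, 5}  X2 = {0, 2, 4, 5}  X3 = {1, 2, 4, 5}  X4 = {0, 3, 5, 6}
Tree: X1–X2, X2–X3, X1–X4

Yes; width 3.

Vertex coverage: the bags together contain {0, 1, 2, 3, 4, 5, 6}, the full vertex set. Edge coverage: each edge of G has both endpoints in at least one bag. Running intersection: for every vertex, the bags containing it form a connected subtree. All three properties hold, so this is a valid tree decomposition of width max|bag| − 1 = 3, and hence tw(G) ≤ 3.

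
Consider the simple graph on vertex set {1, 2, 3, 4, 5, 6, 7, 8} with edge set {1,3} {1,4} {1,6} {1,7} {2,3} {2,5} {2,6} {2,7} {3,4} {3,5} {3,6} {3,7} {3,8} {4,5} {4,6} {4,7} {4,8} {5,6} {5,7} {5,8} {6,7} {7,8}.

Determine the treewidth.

4

A width-4 tree decomposition is:
Bags: B1 = {1, 3, 4, 6, 7}  B2 = {3, 4, 5, 6, 7}  B3 = {3, 4, 5, 7, 8}  B4 = {2, 3, 5, 6, 7}
Tree: B1–B2, B2–B3, B2–B4
Each bag holds 5 vertices, so the decomposition has width 4, which upper-bounds the treewidth. Conversely, {2, 3, 5, 6, 7} is a clique of size 5, and the vertices of any clique must share a bag in every tree decomposition; so some bag has ≥ 5 vertices and tw(G) ≥ 4. Therefore the treewidth is 4.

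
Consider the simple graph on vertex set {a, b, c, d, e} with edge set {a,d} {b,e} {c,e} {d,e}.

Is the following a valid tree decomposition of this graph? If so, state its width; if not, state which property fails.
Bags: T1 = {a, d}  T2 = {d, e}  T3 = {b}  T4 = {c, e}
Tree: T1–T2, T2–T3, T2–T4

No — edge (e,b) lies in no bag.

A tree decomposition must satisfy three properties: every vertex lies in some bag; for every edge, both endpoints lie together in some bag; and for every vertex, the bags containing it form a connected subtree. Here edge (e,b) lies in no bag, so the decomposition is invalid.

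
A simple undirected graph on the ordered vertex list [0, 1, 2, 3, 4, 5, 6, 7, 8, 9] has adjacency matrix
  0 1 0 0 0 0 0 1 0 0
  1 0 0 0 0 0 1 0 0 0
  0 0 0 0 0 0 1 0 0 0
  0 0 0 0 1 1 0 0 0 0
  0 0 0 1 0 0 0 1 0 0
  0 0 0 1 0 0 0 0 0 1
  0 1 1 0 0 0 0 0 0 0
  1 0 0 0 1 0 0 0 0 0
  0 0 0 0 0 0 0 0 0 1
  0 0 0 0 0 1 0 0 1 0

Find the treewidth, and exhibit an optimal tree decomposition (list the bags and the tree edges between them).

Each bag holds 2 vertices, so the decomposition has width 1, which upper-bounds the treewidth. Any graph with an edge has treewidth ≥ 1, and G has the edge 8–9. Hence tw(G) = 1 exactly.

Treewidth 1.
One such decomposition:
Bags: B1 = {8, 9}  B2 = {5, 9}  B3 = {3, 5}  B4 = {3, 4}  B5 = {4, 7}  B6 = {0, 7}  B7 = {0, 1}  B8 = {1, 6}  B9 = {2, 6}
Tree: B1–B2, B2–B3, B3–B4, B4–B5, B5–B6, B6–B7, B7–B8, B8–B9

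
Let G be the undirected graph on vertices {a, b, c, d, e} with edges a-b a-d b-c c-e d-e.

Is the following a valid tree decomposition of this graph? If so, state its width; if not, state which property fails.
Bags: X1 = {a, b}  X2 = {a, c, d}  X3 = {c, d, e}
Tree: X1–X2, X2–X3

A tree decomposition must satisfy three properties: every vertex lies in some bag; for every edge, both endpoints lie together in some bag; and for every vertex, the bags containing it form a connected subtree. Here edge (c,b) lies in no bag, so the decomposition is invalid.

No — edge (c,b) lies in no bag.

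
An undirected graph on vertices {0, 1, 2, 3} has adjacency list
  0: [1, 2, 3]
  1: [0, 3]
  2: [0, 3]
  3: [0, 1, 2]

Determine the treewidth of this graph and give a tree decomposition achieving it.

Every bag has size at most 3, so the width is 3 − 1 = 2 and tw(G) ≤ 2. For the lower bound, the 3 vertices {0, 1, 3} are pairwise adjacent, and any tree decomposition puts a clique entirely inside one bag — forcing width ≥ 2. Hence tw(G) = 2 exactly.

Treewidth 2.
One such decomposition:
Bags: B1 = {0, 1, 3}  B2 = {0, 2, 3}
Tree: B1–B2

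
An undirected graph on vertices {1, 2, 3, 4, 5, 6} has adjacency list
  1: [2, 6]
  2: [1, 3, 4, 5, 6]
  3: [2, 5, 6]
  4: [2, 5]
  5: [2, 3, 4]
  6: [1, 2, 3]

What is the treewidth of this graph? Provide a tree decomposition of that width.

Treewidth 2.
One such decomposition:
Bags: B1 = {2, 3, 6}  B2 = {2, 3, 5}  B3 = {2, 4, 5}  B4 = {1, 2, 6}
Tree: B1–B2, B2–B3, B1–B4

Every bag has size at most 3, so the width is 3 − 1 = 2 and tw(G) ≤ 2. For the lower bound, the 3 vertices {1, 2, 6} are pairwise adjacent, and any tree decomposition puts a clique entirely inside one bag — forcing width ≥ 2. Therefore the treewidth is 2.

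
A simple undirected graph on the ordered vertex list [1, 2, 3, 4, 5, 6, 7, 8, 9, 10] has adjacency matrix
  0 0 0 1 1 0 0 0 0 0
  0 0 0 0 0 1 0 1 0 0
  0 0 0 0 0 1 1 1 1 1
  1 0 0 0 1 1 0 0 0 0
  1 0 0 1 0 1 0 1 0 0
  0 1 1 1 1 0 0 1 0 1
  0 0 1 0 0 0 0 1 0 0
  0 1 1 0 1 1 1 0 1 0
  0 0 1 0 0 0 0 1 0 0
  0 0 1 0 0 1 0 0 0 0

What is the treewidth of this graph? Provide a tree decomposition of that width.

Treewidth 2.
Bags: B1 = {5, 6, 8}  B2 = {2, 6, 8}  B3 = {4, 5, 6}  B4 = {3, 6, 8}  B5 = {3, 7, 8}  B6 = {1, 4, 5}  B7 = {3, 8, 9}  B8 = {3, 6, 10}
Tree: B1–B2, B1–B3, B2–B4, B4–B5, B3–B6, B4–B7, B4–B8

Every bag has size at most 3, so the width is 3 − 1 = 2 and tw(G) ≤ 2. For the lower bound, the 3 vertices {1, 4, 5} are pairwise adjacent, and any tree decomposition puts a clique entirely inside one bag — forcing width ≥ 2. Hence tw(G) = 2 exactly.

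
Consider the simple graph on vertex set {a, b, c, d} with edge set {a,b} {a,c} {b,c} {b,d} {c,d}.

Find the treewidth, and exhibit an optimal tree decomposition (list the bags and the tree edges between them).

Treewidth 2.
One such decomposition:
Bags: B1 = {b, c, d}  B2 = {a, b, c}
Tree: B1–B2

Every bag has size at most 3, so the width is 3 − 1 = 2 and tw(G) ≤ 2. Conversely, {b, c, d} is a clique of size 3, and the vertices of any clique must share a bag in every tree decomposition; so some bag has ≥ 3 vertices and tw(G) ≥ 2. Hence tw(G) = 2 exactly.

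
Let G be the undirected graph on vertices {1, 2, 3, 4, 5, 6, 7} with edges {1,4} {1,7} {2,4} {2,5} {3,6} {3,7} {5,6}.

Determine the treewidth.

2

A width-2 tree decomposition is:
Bags: B1 = {3, 5, 6}  B2 = {2, 3, 5}  B3 = {2, 3, 4}  B4 = {1, 3, 4}  B5 = {1, 3, 7}
Tree: B1–B2, B2–B3, B3–B4, B4–B5
The largest bag has 3 vertices, giving width 2; this decomposition certifies tw(G) ≤ 2. For the lower bound, G contains the cycle 3–6–5–2–4–1–7–3, so G is not a forest; only forests have treewidth ≤ 1, hence tw(G) ≥ 2. Hence tw(G) = 2 exactly.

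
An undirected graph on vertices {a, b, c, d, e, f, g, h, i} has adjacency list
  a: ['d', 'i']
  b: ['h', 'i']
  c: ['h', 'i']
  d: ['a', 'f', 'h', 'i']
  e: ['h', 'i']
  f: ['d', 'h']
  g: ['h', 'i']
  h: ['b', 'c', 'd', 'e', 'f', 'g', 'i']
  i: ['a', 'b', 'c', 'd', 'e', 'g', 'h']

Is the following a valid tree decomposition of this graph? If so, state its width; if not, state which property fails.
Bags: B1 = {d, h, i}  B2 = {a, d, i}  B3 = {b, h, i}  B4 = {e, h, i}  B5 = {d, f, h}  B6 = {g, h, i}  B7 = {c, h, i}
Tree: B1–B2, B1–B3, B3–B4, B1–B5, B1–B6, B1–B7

Vertex coverage: the bags together contain {a, b, c, d, e, f, g, h, i}, the full vertex set. Edge coverage: each edge of G has both endpoints in at least one bag. Running intersection: for every vertex, the bags containing it form a connected subtree. All three properties hold, so this is a valid tree decomposition of width max|bag| − 1 = 2, and hence tw(G) ≤ 2.

Yes; width 2.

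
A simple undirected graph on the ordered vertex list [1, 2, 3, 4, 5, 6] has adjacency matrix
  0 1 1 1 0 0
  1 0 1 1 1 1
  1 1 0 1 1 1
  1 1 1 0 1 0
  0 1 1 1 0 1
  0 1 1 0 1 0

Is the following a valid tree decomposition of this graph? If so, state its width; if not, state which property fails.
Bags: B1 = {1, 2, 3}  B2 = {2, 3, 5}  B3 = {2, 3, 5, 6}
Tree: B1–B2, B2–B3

A tree decomposition must satisfy three properties: every vertex lies in some bag; for every edge, both endpoints lie together in some bag; and for every vertex, the bags containing it form a connected subtree. Here vertex 4 appears in no bag, so the decomposition is invalid.

No — vertex 4 appears in no bag.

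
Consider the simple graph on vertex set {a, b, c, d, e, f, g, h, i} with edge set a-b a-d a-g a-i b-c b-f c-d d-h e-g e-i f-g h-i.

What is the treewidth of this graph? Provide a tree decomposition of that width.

Treewidth 3.
One such decomposition:
Bags: B1 = {d, e, h, i}  B2 = {a, d, e, i}  B3 = {a, d, e, g}  B4 = {a, c, d, g}  B5 = {a, b, c, g}  B6 = {b, c, f, g}
Tree: B1–B2, B2–B3, B3–B4, B4–B5, B5–B6

Every bag has size at most 4, so the width is 4 − 1 = 3 and tw(G) ≤ 3. For the lower bound: the 4 vertex sets {e,h,i}, {d}, {a}, {b,c,f,g} are disjoint, each induces a connected subgraph, and every pair is joined by at least one edge of G. Contracting each set to a single vertex therefore yields K_{4} as a minor, and since treewidth is minor-monotone, tw(G) ≥ tw(K_{4}) = 3. The upper and lower bounds meet at 3, so that is the treewidth.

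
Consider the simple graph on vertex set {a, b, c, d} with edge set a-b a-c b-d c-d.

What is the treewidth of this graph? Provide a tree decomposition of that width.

Every bag has size at most 3, so the width is 3 − 1 = 2 and tw(G) ≤ 2. For the lower bound, G contains the cycle c–d–b–a–c, so G is not a forest; only forests have treewidth ≤ 1, hence tw(G) ≥ 2. Hence tw(G) = 2 exactly.

Treewidth 2.
One such decomposition:
Bags: B1 = {b, c, d}  B2 = {a, b, c}
Tree: B1–B2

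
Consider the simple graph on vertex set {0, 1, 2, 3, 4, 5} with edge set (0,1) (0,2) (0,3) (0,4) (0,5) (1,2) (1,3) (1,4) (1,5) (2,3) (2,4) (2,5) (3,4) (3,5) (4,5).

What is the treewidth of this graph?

5

A width-5 tree decomposition is:
Bags: B1 = {0, 1, 2, 3, 4, 5}
Tree: (single bag)
With just one bag of size 6, the width is 6 − 1 = 5, so tw(G) ≤ 5. On the other hand G contains the 6-clique {0, 1, 2, 3, 4, 5}. A clique must lie in a single bag of any decomposition, so no decomposition can have width below 5. Hence tw(G) = 5 exactly.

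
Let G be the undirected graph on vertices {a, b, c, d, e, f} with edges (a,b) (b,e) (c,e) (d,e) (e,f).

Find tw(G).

A width-1 tree decomposition is:
Bags: B1 = {d, e}  B2 = {c, e}  B3 = {b, e}  B4 = {a, b}  B5 = {e, f}
Tree: B1–B2, B2–B3, B3–B4, B1–B5
Each bag holds 2 vertices, so the decomposition has width 1, which upper-bounds the treewidth. Any graph with an edge has treewidth ≥ 1, and G has the edge d–e. Combining the bounds, tw(G) = 1.

1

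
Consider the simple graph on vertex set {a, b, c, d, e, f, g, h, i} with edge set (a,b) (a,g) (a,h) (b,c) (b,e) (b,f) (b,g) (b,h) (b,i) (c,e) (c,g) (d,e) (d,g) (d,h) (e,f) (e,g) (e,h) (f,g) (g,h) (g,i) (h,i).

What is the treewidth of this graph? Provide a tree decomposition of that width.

Treewidth 3.
One optimal decomposition is:
Bags: B1 = {b, e, g, h}  B2 = {b, g, h, i}  B3 = {b, c, e, g}  B4 = {b, e, f, g}  B5 = {a, b, g, h}  B6 = {d, e, g, h}
Tree: B1–B2, B1–B3, B3–B4, B2–B5, B1–B6

Each bag holds 4 vertices, so the decomposition has width 3, which upper-bounds the treewidth. For the lower bound, the 4 vertices {d, e, g, h} are pairwise adjacent, and any tree decomposition puts a clique entirely inside one bag — forcing width ≥ 3. The upper and lower bounds meet at 3, so that is the treewidth.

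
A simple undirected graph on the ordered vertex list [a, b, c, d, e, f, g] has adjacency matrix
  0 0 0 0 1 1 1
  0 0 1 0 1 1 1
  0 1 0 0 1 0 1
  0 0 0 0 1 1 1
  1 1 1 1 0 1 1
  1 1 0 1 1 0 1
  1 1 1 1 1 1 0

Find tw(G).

3

A width-3 tree decomposition is:
Bags: B1 = {b, e, f, g}  B2 = {d, e, f, g}  B3 = {a, e, f, g}  B4 = {b, c, e, g}
Tree: B1–B2, B1–B3, B1–B4
The largest bag has 4 vertices, giving width 3; this decomposition certifies tw(G) ≤ 3. On the other hand G contains the 4-clique {b, c, e, g}. A clique must lie in a single bag of any decomposition, so no decomposition can have width below 3. Combining the bounds, tw(G) = 3.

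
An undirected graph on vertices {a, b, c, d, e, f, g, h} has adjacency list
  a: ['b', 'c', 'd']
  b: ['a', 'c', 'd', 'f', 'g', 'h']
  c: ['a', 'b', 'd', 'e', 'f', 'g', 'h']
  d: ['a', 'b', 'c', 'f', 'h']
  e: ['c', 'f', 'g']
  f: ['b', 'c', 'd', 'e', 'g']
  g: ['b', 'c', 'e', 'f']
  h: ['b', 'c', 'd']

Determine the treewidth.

A width-3 tree decomposition is:
Bags: B1 = {a, b, c, d}  B2 = {b, c, d, f}  B3 = {b, c, f, g}  B4 = {b, c, d, h}  B5 = {c, e, f, g}
Tree: B1–B2, B2–B3, B1–B4, B3–B5
Every bag has size at most 4, so the width is 4 − 1 = 3 and tw(G) ≤ 3. For the lower bound, the 4 vertices {c, e, f, g} are pairwise adjacent, and any tree decomposition puts a clique entirely inside one bag — forcing width ≥ 3. The upper and lower bounds meet at 3, so that is the treewidth.

3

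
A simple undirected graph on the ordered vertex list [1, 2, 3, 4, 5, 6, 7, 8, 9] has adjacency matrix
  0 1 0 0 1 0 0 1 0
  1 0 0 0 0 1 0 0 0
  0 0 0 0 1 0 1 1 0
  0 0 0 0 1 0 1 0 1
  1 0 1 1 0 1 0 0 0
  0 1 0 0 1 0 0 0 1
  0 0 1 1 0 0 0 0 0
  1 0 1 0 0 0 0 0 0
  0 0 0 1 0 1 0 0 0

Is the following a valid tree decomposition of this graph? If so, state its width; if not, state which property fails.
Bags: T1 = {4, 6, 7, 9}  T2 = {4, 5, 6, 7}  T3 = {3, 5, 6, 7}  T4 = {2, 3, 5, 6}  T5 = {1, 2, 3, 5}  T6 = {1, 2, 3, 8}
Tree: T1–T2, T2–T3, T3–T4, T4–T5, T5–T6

Yes; width 3.

Vertex coverage: the bags together contain {1, 2, 3, 4, 5, 6, 7, 8, 9}, the full vertex set. Edge coverage: each edge of G has both endpoints in at least one bag. Running intersection: for every vertex, the bags containing it form a connected subtree. All three properties hold, so this is a valid tree decomposition of width max|bag| − 1 = 3, and hence tw(G) ≤ 3.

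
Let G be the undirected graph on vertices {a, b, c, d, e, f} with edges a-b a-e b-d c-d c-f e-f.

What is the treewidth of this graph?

A width-2 tree decomposition is:
Bags: B1 = {a, b, d}  B2 = {a, d, e}  B3 = {d, e, f}  B4 = {c, d, f}
Tree: B1–B2, B2–B3, B3–B4
The largest bag has 3 vertices, giving width 2; this decomposition certifies tw(G) ≤ 2. Since d–b–a–e–f–c–d is a cycle in G, G is not acyclic. Forests are exactly the graphs of treewidth ≤ 1, so tw(G) ≥ 2. Therefore the treewidth is 2.

2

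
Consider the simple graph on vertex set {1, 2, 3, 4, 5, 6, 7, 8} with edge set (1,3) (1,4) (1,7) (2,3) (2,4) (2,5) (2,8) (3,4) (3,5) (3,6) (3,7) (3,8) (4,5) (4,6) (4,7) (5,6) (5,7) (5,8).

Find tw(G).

3

A width-3 tree decomposition is:
Bags: B1 = {2, 3, 5, 8}  B2 = {2, 3, 4, 5}  B3 = {3, 4, 5, 6}  B4 = {3, 4, 5, 7}  B5 = {1, 3, 4, 7}
Tree: B1–B2, B2–B3, B2–B4, B4–B5
Every bag has size at most 4, so the width is 4 − 1 = 3 and tw(G) ≤ 3. For the lower bound, the 4 vertices {2, 3, 5, 8} are pairwise adjacent, and any tree decomposition puts a clique entirely inside one bag — forcing width ≥ 3. The upper and lower bounds meet at 3, so that is the treewidth.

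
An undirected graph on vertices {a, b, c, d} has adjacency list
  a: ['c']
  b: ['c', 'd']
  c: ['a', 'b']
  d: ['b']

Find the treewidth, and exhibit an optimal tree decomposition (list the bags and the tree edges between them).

Treewidth 1.
One optimal decomposition is:
Bags: B1 = {a, c}  B2 = {b, c}  B3 = {b, d}
Tree: B1–B2, B2–B3

The largest bag has 2 vertices, giving width 1; this decomposition certifies tw(G) ≤ 1. Since G has at least one edge (e.g. a–c), it is not an edgeless graph, so tw(G) ≥ 1. Combining the bounds, tw(G) = 1.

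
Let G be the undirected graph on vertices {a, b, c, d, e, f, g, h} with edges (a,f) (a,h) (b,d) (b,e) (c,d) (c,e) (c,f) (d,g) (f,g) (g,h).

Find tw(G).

A width-2 tree decomposition is:
Bags: B1 = {a, g, h}  B2 = {a, f, g}  B3 = {d, f, g}  B4 = {c, d, f}  B5 = {b, c, d}  B6 = {b, c, e}
Tree: B1–B2, B2–B3, B3–B4, B4–B5, B5–B6
Every bag has size at most 3, so the width is 3 − 1 = 2 and tw(G) ≤ 2. For the lower bound, G contains the cycle h–a–f–g–h, so G is not a forest; only forests have treewidth ≤ 1, hence tw(G) ≥ 2. Hence tw(G) = 2 exactly.

2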